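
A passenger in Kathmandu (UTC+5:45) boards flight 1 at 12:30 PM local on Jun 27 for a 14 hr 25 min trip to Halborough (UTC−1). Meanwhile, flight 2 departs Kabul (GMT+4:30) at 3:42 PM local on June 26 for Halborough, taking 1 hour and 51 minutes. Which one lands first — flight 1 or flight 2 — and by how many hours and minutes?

the second, by 32 hours 7 minutes

Flight 1 in UTC: 12:30 PM − 5:45 = 6:45 AM on Jun 27.
+14 hours and 25 minutes → arrive 9:10 PM UTC on Jun 27.
Flight 2 in UTC: 3:42 PM − 4:30 = 11:12 AM on Jun 26.
+1 hour 51 minutes → arrive 1:03 PM UTC on Jun 26.
Flight 2 lands earlier by 32 hours 7 minutes.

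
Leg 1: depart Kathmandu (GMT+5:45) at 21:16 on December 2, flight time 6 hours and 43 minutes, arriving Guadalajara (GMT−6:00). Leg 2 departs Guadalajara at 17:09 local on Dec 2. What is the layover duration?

55 minutes

Convert departure to UTC: 21:16 − 5:45 = 15:31 UTC on Dec 2.
Add 6 hours 43 minutes flight time → 22:14 UTC.
Guadalajara is UTC−6:00, so local arrival = 22:14 − 6:00 = 16:14 on Dec 2.
Layover = 17:09 − 16:14 = 55 minutes.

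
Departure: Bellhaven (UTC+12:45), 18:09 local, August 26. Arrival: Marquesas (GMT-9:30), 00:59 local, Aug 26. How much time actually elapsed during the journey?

Departure in UTC: 18:09 − 12:45 = 05:24 on Aug 26.
Arrival in UTC: 00:59 + 9:30 = 10:29 on Aug 26.
Elapsed = 10:29 − 05:24 = 5 hours 5 minutes.

5 hours 5 minutes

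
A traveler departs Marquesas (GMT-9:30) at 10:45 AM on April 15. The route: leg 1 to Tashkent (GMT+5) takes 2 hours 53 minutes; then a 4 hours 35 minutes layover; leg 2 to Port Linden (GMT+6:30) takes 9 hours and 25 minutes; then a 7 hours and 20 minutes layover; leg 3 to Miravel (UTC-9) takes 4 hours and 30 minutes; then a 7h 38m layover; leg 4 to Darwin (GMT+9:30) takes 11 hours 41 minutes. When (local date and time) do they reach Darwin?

5:47 AM on Apr 18

Convert departure to UTC: 10:45 AM + 9:30 = 8:15 PM UTC on Apr 15.
Add 2 hours 53 minutes leg 1 → 11:08 PM UTC.
Add 4 hours 35 minutes layover in Tashkent → 3:43 AM UTC (Apr 16).
Add 9 hours 25 minutes leg 2 → 1:08 PM UTC.
Add 7 hours and 20 minutes layover in Port Linden → 8:28 PM UTC.
Add 4 hours and 30 minutes leg 3 → 12:58 AM UTC (Apr 17).
Add 7 hours and 38 minutes layover in Miravel → 8:36 AM UTC.
Add 11 hours and 41 minutes leg 4 → 8:17 PM UTC.
Darwin is UTC+9:30, so local arrival = 8:17 PM + 9:30 = 5:47 AM on Apr 18.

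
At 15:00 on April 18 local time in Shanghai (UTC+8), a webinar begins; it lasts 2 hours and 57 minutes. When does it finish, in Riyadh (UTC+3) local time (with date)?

Convert start to UTC: 15:00 − 8:00 = 07:00 UTC on Apr 18.
Add 2 hours 57 minutes duration → 09:57 UTC.
Riyadh is UTC+3:00, so local end time = 09:57 + 3:00 = 12:57 on Apr 18.

12:57 on Apr 18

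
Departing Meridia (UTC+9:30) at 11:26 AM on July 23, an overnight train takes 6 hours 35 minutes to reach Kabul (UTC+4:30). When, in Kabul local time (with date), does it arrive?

1:01 PM on Jul 23

Convert departure to UTC: 11:26 AM − 9:30 = 1:56 AM UTC on Jul 23.
Add 6 hours 35 minutes travel time → 8:31 AM UTC.
Kabul is UTC+4:30, so local arrival = 8:31 AM + 4:30 = 1:01 PM on Jul 23.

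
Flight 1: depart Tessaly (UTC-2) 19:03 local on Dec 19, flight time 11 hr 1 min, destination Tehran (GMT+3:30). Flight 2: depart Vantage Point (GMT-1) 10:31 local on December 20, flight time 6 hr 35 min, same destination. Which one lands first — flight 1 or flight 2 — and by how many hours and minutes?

the first, by 10 hours 2 minutes

Flight 1 in UTC: 19:03 + 2:00 = 21:03 on Dec 19.
+11 hours and 1 minute → arrive 08:04 UTC on Dec 20.
Flight 2 in UTC: 10:31 + 1:00 = 11:31 on Dec 20.
+6 hours 35 minutes → arrive 18:06 UTC on Dec 20.
Flight 1 lands earlier by 10 hours 2 minutes.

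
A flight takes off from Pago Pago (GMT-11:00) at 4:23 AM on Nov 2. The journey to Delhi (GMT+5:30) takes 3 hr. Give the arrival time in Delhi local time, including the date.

11:53 PM on November 2

Convert departure to UTC: 4:23 AM + 11:00 = 3:23 PM UTC on Nov 2.
Add 3 hours travel time → 6:23 PM UTC.
Delhi is UTC+5:30, so local arrival = 6:23 PM + 5:30 = 11:53 PM on Nov 2.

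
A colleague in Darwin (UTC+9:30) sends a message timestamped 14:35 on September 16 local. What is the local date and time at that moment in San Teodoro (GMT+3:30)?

08:35 on September 16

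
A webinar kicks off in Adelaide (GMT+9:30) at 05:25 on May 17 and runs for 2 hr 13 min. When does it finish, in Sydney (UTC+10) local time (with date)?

08:08 on May 17

Convert start to UTC: 05:25 − 9:30 = 19:55 UTC on May 16.
Add 2 hours and 13 minutes duration → 22:08 UTC.
Sydney is UTC+10:00, so local end time = 22:08 + 10:00 = 08:08 on May 17.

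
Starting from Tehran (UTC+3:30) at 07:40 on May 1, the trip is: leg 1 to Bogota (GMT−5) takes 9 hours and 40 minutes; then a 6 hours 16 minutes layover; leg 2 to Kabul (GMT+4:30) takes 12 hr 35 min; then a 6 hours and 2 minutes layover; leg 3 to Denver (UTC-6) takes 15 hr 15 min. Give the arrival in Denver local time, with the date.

Convert departure to UTC: 07:40 − 3:30 = 04:10 UTC on May 1.
Add 9 hours 40 minutes leg 1 → 13:50 UTC.
Add 6 hours and 16 minutes layover in Bogota → 20:06 UTC.
Add 12 hours 35 minutes leg 2 → 08:41 UTC (May 2).
Add 6 hours and 2 minutes layover in Kabul → 14:43 UTC.
Add 15 hours 15 minutes leg 3 → 05:58 UTC (May 3).
Denver is UTC−6:00, so local arrival = 05:58 − 6:00 = 23:58 on May 2.

23:58 on May 2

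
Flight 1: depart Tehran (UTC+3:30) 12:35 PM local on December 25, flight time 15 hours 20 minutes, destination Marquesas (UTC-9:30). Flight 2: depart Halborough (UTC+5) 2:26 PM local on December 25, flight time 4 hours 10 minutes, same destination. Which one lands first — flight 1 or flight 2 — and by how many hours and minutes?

Flight 1 in UTC: 12:35 PM − 3:30 = 9:05 AM on Dec 25.
+15 hours 20 minutes → arrive 12:25 AM UTC on Dec 26.
Flight 2 in UTC: 2:26 PM − 5:00 = 9:26 AM on Dec 25.
+4 hours 10 minutes → arrive 1:36 PM UTC on Dec 25.
Flight 2 lands earlier by 10 hours 49 minutes.

the second, by 10 hours 49 minutes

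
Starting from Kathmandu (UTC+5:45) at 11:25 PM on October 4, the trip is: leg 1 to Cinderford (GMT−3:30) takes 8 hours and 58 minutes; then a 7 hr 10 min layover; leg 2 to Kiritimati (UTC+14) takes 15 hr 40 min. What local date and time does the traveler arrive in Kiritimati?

Convert departure to UTC: 11:25 PM − 5:45 = 5:40 PM UTC on Oct 4.
Add 8 hours 58 minutes leg 1 → 2:38 AM UTC (Oct 5).
Add 7 hours 10 minutes layover in Cinderford → 9:48 AM UTC.
Add 15 hours 40 minutes leg 2 → 1:28 AM UTC (Oct 6).
Kiritimati is UTC+14:00, so local arrival = 1:28 AM + 14:00 = 3:28 PM on Oct 6.

3:28 PM on October 6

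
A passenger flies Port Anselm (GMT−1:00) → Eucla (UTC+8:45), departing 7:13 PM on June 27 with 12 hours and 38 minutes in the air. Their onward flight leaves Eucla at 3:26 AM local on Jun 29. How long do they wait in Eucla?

9 hours 50 minutes

Convert departure to UTC: 7:13 PM + 1:00 = 8:13 PM UTC on Jun 27.
Add 12 hours 38 minutes flight time → 8:51 AM UTC (Jun 28).
Eucla is UTC+8:45, so local arrival = 8:51 AM + 8:45 = 5:36 PM on Jun 28.
Layover = 3:26 AM − 5:36 PM (+1 day) = 9 hours 50 minutes.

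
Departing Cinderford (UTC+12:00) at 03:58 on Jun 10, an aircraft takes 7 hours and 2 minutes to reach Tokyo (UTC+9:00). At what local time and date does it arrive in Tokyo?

Convert departure to UTC: 03:58 − 12:00 = 15:58 UTC on Jun 9.
Add 7 hours 2 minutes travel time → 23:00 UTC.
Tokyo is UTC+9:00, so local arrival = 23:00 + 9:00 = 08:00 on Jun 10.

08:00 on Jun 10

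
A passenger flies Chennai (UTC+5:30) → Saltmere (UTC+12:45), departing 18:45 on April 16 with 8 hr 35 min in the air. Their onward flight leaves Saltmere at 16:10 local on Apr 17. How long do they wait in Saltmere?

Convert departure to UTC: 18:45 − 5:30 = 13:15 UTC on Apr 16.
Add 8 hours and 35 minutes flight time → 21:50 UTC.
Saltmere is UTC+12:45, so local arrival = 21:50 + 12:45 = 10:35 on Apr 17.
Layover = 16:10 − 10:35 = 5 hours 35 minutes.

5 hours 35 minutes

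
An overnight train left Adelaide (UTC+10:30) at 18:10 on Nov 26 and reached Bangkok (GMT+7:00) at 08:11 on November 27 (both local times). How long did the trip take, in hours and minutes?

Departure in UTC: 18:10 − 10:30 = 07:40 on Nov 26.
Arrival in UTC: 08:11 − 7:00 = 01:11 on Nov 27.
Elapsed = 01:11 − 07:40 (+1 day) = 17 hours 31 minutes.

17 hours 31 minutes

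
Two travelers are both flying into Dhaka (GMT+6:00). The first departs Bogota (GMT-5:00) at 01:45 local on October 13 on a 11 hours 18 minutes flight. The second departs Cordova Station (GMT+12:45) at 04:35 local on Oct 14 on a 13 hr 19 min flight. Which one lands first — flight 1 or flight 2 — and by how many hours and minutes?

Flight 1 in UTC: 01:45 + 5:00 = 06:45 on Oct 13.
+11 hours and 18 minutes → arrive 18:03 UTC on Oct 13.
Flight 2 in UTC: 04:35 − 12:45 = 15:50 on Oct 13.
+13 hours 19 minutes → arrive 05:09 UTC on Oct 14.
Flight 1 lands earlier by 11 hours 6 minutes.

the first, by 11 hours 6 minutes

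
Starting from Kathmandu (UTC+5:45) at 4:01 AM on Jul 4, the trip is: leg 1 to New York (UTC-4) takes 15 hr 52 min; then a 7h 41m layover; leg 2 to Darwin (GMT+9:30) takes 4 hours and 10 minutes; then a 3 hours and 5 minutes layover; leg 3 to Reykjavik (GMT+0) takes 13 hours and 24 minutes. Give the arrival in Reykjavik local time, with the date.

6:28 PM on July 5

Convert departure to UTC: 4:01 AM − 5:45 = 10:16 PM UTC on Jul 3.
Add 15 hours 52 minutes leg 1 → 2:08 PM UTC (Jul 4).
Add 7 hours 41 minutes layover in New York → 9:49 PM UTC.
Add 4 hours 10 minutes leg 2 → 1:59 AM UTC (Jul 5).
Add 3 hours 5 minutes layover in Darwin → 5:04 AM UTC.
Add 13 hours 24 minutes leg 3 → 6:28 PM UTC.
Reykjavik is UTC+0, so local arrival is the same: 6:28 PM on Jul 5.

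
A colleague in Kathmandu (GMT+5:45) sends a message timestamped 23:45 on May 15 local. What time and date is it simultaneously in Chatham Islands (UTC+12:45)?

Chatham Islands is 7:00 ahead of Kathmandu.
Shift by the zone difference: 23:45 + 7:00 = 06:45 on May 16 in Chatham Islands.

06:45 on May 16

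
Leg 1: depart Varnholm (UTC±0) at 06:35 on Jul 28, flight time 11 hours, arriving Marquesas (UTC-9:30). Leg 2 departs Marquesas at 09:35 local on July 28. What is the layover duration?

Varnholm is at UTC+0, so departure is already 06:35 UTC on Jul 28.
Add 11 hours flight time → 17:35 UTC.
Marquesas is UTC−9:30, so local arrival = 17:35 − 9:30 = 08:05 on Jul 28.
Layover = 09:35 − 08:05 = 1 hour 30 minutes.

1 hour 30 minutes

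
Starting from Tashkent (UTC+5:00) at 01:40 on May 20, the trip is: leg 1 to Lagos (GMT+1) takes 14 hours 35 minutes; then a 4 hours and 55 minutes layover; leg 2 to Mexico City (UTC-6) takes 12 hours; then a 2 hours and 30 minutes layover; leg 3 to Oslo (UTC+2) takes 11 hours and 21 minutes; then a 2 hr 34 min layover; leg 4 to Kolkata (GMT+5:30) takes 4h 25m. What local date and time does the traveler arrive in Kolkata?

06:30 on May 22

Convert departure to UTC: 01:40 − 5:00 = 20:40 UTC on May 19.
Add 14 hours and 35 minutes leg 1 → 11:15 UTC (May 20).
Add 4 hours and 55 minutes layover in Lagos → 16:10 UTC.
Add 12 hours leg 2 → 04:10 UTC (May 21).
Add 2 hours 30 minutes layover in Mexico City → 06:40 UTC.
Add 11 hours 21 minutes leg 3 → 18:01 UTC.
Add 2 hours and 34 minutes layover in Oslo → 20:35 UTC.
Add 4 hours and 25 minutes leg 4 → 01:00 UTC (May 22).
Kolkata is UTC+5:30, so local arrival = 01:00 + 5:30 = 06:30 on May 22.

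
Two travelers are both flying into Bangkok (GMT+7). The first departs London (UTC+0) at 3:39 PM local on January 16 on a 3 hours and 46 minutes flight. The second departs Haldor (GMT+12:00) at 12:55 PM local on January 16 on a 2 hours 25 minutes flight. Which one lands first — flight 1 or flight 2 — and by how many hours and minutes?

the second, by 16 hours 5 minutes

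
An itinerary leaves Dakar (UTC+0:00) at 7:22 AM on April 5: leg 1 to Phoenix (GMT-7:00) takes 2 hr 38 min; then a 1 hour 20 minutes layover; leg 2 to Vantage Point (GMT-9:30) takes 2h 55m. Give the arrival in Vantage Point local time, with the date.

Dakar is at UTC+0, so departure is already 7:22 AM UTC on Apr 5.
Add 2 hours 38 minutes leg 1 → 10:00 AM UTC.
Add 1 hour 20 minutes layover in Phoenix → 11:20 AM UTC.
Add 2 hours and 55 minutes leg 2 → 2:15 PM UTC.
Vantage Point is UTC−9:30, so local arrival = 2:15 PM − 9:30 = 4:45 AM on Apr 5.

4:45 AM on April 5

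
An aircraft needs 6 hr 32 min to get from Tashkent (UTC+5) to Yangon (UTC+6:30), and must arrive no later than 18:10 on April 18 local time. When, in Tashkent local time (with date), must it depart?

Target arrival in UTC: 18:10 − 6:30 = 11:40 on Apr 18.
Subtract 6 hours and 32 minutes → departure 05:08 UTC on Apr 18.
Tashkent is UTC+5:00: 05:08 + 5:00 = 10:08 on Apr 18.

10:08 on April 18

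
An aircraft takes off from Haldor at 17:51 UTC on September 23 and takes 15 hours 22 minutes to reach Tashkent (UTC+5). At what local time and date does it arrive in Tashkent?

Departure is given in UTC: 17:51 on Sep 23.
Add 15 hours and 22 minutes → 09:13 UTC (Sep 24).
Tashkent is UTC+5:00: 09:13 + 5:00 = 14:13 on Sep 24.

14:13 on September 24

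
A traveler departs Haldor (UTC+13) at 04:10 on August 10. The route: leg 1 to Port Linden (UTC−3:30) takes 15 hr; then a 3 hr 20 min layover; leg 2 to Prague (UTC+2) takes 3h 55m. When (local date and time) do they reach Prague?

15:25 on Aug 10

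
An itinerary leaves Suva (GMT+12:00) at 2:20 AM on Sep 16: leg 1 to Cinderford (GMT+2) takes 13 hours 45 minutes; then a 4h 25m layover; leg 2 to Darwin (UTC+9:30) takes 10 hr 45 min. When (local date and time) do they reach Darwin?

Convert departure to UTC: 2:20 AM − 12:00 = 2:20 PM UTC on Sep 15.
Add 13 hours 45 minutes leg 1 → 4:05 AM UTC (Sep 16).
Add 4 hours 25 minutes layover in Cinderford → 8:30 AM UTC.
Add 10 hours 45 minutes leg 2 → 7:15 PM UTC.
Darwin is UTC+9:30, so local arrival = 7:15 PM + 9:30 = 4:45 AM on Sep 17.

4:45 AM on Sep 17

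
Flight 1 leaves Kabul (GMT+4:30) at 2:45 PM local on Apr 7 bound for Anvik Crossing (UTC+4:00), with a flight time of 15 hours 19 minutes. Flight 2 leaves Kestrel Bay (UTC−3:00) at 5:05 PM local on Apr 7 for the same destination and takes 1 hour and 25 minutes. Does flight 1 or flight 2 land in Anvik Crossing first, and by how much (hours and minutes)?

the second, by 4 hours 4 minutes

Flight 1 in UTC: 2:45 PM − 4:30 = 10:15 AM on Apr 7.
+15 hours and 19 minutes → arrive 1:34 AM UTC on Apr 8.
Flight 2 in UTC: 5:05 PM + 3:00 = 8:05 PM on Apr 7.
+1 hour 25 minutes → arrive 9:30 PM UTC on Apr 7.
Flight 2 lands earlier by 4 hours 4 minutes.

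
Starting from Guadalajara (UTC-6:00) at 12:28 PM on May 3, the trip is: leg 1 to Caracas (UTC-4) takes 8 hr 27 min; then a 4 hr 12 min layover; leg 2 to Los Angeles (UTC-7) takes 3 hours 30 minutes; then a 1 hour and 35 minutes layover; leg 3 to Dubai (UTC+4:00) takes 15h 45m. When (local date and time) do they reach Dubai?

7:57 AM on May 5

Convert departure to UTC: 12:28 PM + 6:00 = 6:28 PM UTC on May 3.
Add 8 hours and 27 minutes leg 1 → 2:55 AM UTC (May 4).
Add 4 hours 12 minutes layover in Caracas → 7:07 AM UTC.
Add 3 hours 30 minutes leg 2 → 10:37 AM UTC.
Add 1 hour 35 minutes layover in Los Angeles → 12:12 PM UTC.
Add 15 hours and 45 minutes leg 3 → 3:57 AM UTC (May 5).
Dubai is UTC+4:00, so local arrival = 3:57 AM + 4:00 = 7:57 AM on May 5.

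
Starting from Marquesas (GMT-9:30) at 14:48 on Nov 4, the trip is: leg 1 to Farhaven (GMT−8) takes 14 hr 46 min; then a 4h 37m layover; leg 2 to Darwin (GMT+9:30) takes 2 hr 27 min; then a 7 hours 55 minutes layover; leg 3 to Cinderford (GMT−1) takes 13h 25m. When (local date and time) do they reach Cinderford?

Convert departure to UTC: 14:48 + 9:30 = 00:18 UTC on Nov 5.
Add 14 hours and 46 minutes leg 1 → 15:04 UTC.
Add 4 hours and 37 minutes layover in Farhaven → 19:41 UTC.
Add 2 hours and 27 minutes leg 2 → 22:08 UTC.
Add 7 hours and 55 minutes layover in Darwin → 06:03 UTC (Nov 6).
Add 13 hours and 25 minutes leg 3 → 19:28 UTC.
Cinderford is UTC−1:00, so local arrival = 19:28 − 1:00 = 18:28 on Nov 6.

18:28 on Nov 6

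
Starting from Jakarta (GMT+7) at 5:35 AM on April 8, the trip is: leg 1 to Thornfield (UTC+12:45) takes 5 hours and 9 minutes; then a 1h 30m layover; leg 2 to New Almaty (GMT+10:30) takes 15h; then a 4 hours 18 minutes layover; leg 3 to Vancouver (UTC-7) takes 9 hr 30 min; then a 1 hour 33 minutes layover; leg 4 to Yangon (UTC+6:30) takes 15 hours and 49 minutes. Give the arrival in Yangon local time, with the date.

Convert departure to UTC: 5:35 AM − 7:00 = 10:35 PM UTC on Apr 7.
Add 5 hours 9 minutes leg 1 → 3:44 AM UTC (Apr 8).
Add 1 hour and 30 minutes layover in Thornfield → 5:14 AM UTC.
Add 15 hours leg 2 → 8:14 PM UTC.
Add 4 hours and 18 minutes layover in New Almaty → 12:32 AM UTC (Apr 9).
Add 9 hours and 30 minutes leg 3 → 10:02 AM UTC.
Add 1 hour 33 minutes layover in Vancouver → 11:35 AM UTC.
Add 15 hours 49 minutes leg 4 → 3:24 AM UTC (Apr 10).
Yangon is UTC+6:30, so local arrival = 3:24 AM + 6:30 = 9:54 AM on Apr 10.

9:54 AM on Apr 10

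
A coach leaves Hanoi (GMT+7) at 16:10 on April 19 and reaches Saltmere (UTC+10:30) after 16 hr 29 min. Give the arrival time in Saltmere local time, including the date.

Convert departure to UTC: 16:10 − 7:00 = 09:10 UTC on Apr 19.
Add 16 hours 29 minutes travel time → 01:39 UTC (Apr 20).
Saltmere is UTC+10:30, so local arrival = 01:39 + 10:30 = 12:09 on Apr 20.

12:09 on Apr 20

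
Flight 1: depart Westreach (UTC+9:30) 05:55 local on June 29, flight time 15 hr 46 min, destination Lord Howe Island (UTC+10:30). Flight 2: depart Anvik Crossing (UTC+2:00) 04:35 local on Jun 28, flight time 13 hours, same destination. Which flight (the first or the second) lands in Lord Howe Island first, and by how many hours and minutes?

the second, by 20 hours 36 minutes

Flight 1 in UTC: 05:55 − 9:30 = 20:25 on Jun 28.
+15 hours 46 minutes → arrive 12:11 UTC on Jun 29.
Flight 2 in UTC: 04:35 − 2:00 = 02:35 on Jun 28.
+13 hours → arrive 15:35 UTC on Jun 28.
Flight 2 lands earlier by 20 hours 36 minutes.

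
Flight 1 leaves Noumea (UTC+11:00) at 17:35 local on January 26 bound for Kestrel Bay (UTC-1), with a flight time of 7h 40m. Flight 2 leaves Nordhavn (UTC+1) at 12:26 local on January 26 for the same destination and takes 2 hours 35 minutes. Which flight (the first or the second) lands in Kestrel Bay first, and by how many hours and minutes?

Flight 1 in UTC: 17:35 − 11:00 = 06:35 on Jan 26.
+7 hours 40 minutes → arrive 14:15 UTC on Jan 26.
Flight 2 in UTC: 12:26 − 1:00 = 11:26 on Jan 26.
+2 hours and 35 minutes → arrive 14:01 UTC on Jan 26.
Flight 2 lands earlier by 14 minutes.

the second, by 14 minutes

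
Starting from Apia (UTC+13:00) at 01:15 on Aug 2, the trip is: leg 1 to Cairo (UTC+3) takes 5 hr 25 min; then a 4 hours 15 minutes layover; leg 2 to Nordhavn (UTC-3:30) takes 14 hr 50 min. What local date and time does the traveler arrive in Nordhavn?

09:15 on Aug 2

Convert departure to UTC: 01:15 − 13:00 = 12:15 UTC on Aug 1.
Add 5 hours and 25 minutes leg 1 → 17:40 UTC.
Add 4 hours and 15 minutes layover in Cairo → 21:55 UTC.
Add 14 hours 50 minutes leg 2 → 12:45 UTC (Aug 2).
Nordhavn is UTC−3:30, so local arrival = 12:45 − 3:30 = 09:15 on Aug 2.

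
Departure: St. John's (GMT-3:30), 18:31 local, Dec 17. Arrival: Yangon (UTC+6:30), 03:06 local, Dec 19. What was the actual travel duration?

Departure in UTC: 18:31 + 3:30 = 22:01 on Dec 17.
Arrival in UTC: 03:06 − 6:30 = 20:36 on Dec 18.
Elapsed = 20:36 − 22:01 (+1 day) = 22 hours 35 minutes.

22 hours 35 minutes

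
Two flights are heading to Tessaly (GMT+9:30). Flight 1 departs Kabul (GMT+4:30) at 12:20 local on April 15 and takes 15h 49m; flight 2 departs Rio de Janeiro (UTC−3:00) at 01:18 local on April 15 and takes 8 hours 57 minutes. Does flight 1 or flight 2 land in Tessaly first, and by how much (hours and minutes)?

Flight 1 in UTC: 12:20 − 4:30 = 07:50 on Apr 15.
+15 hours and 49 minutes → arrive 23:39 UTC on Apr 15.
Flight 2 in UTC: 01:18 + 3:00 = 04:18 on Apr 15.
+8 hours 57 minutes → arrive 13:15 UTC on Apr 15.
Flight 2 lands earlier by 10 hours 24 minutes.

the second, by 10 hours 24 minutes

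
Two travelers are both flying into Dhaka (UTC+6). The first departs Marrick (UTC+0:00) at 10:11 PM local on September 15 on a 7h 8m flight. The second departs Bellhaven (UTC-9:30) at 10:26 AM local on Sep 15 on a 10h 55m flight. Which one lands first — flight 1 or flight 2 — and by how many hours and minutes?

Flight 1 departs at 10:11 PM UTC (Sep 15).
+7 hours 8 minutes → arrive 5:19 AM UTC on Sep 16.
Flight 2 in UTC: 10:26 AM + 9:30 = 7:56 PM on Sep 15.
+10 hours and 55 minutes → arrive 6:51 AM UTC on Sep 16.
Flight 1 lands earlier by 1 hour 32 minutes.

the first, by 1 hour 32 minutes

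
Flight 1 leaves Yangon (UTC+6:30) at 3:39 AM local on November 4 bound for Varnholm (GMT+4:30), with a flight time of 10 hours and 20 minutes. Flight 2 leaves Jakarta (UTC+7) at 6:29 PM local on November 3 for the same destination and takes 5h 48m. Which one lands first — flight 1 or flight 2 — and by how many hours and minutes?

Flight 1 in UTC: 3:39 AM − 6:30 = 9:09 PM on Nov 3.
+10 hours 20 minutes → arrive 7:29 AM UTC on Nov 4.
Flight 2 in UTC: 6:29 PM − 7:00 = 11:29 AM on Nov 3.
+5 hours 48 minutes → arrive 5:17 PM UTC on Nov 3.
Flight 2 lands earlier by 14 hours 12 minutes.

the second, by 14 hours 12 minutes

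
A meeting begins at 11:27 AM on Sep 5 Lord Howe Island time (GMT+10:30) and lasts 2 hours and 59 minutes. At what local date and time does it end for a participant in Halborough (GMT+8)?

Halborough is 2:30 behind Lord Howe Island.
After 2 hours 59 minutes it is 2:26 PM in Lord Howe Island.
Shift by the zone difference: 2:26 PM − 2:30 = 11:56 AM on Sep 5 in Halborough.

11:56 AM on September 5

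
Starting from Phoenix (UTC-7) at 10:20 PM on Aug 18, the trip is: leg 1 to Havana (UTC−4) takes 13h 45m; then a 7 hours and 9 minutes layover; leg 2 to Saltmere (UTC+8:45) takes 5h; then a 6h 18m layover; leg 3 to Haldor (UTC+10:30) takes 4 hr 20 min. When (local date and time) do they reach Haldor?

Convert departure to UTC: 10:20 PM + 7:00 = 5:20 AM UTC on Aug 19.
Add 13 hours 45 minutes leg 1 → 7:05 PM UTC.
Add 7 hours 9 minutes layover in Havana → 2:14 AM UTC (Aug 20).
Add 5 hours leg 2 → 7:14 AM UTC.
Add 6 hours 18 minutes layover in Saltmere → 1:32 PM UTC.
Add 4 hours 20 minutes leg 3 → 5:52 PM UTC.
Haldor is UTC+10:30, so local arrival = 5:52 PM + 10:30 = 4:22 AM on Aug 21.

4:22 AM on Aug 21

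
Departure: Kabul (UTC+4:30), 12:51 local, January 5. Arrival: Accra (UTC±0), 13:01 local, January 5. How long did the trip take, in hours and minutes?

Accra is 4:30 behind Kabul.
Clock-face elapsed time (ignoring zones) is 10 minutes.
Actual elapsed = 10 minutes + 4:30 = 4 hours 40 minutes.

4 hours 40 minutes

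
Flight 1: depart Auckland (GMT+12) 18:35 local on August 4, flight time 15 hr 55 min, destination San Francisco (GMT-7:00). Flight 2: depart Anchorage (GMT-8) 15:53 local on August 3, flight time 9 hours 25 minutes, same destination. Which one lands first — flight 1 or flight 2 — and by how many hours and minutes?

the second, by 13 hours 12 minutes

Flight 1 in UTC: 18:35 − 12:00 = 06:35 on Aug 4.
+15 hours 55 minutes → arrive 22:30 UTC on Aug 4.
Flight 2 in UTC: 15:53 + 8:00 = 23:53 on Aug 3.
+9 hours 25 minutes → arrive 09:18 UTC on Aug 4.
Flight 2 lands earlier by 13 hours 12 minutes.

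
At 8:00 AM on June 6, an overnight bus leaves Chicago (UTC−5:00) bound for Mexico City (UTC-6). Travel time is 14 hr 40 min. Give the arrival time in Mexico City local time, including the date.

Convert departure to UTC: 8:00 AM + 5:00 = 1:00 PM UTC on Jun 6.
Add 14 hours 40 minutes travel time → 3:40 AM UTC (Jun 7).
Mexico City is UTC−6:00, so local arrival = 3:40 AM − 6:00 = 9:40 PM on Jun 6.

9:40 PM on June 6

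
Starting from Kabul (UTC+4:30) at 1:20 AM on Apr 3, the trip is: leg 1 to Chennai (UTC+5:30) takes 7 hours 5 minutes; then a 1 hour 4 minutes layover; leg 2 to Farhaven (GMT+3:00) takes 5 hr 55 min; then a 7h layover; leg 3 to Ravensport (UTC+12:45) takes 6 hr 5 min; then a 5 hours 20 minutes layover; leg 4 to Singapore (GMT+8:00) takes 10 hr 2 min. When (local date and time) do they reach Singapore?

11:21 PM on April 4

Convert departure to UTC: 1:20 AM − 4:30 = 8:50 PM UTC on Apr 2.
Add 7 hours 5 minutes leg 1 → 3:55 AM UTC (Apr 3).
Add 1 hour and 4 minutes layover in Chennai → 4:59 AM UTC.
Add 5 hours and 55 minutes leg 2 → 10:54 AM UTC.
Add 7 hours layover in Farhaven → 5:54 PM UTC.
Add 6 hours 5 minutes leg 3 → 11:59 PM UTC.
Add 5 hours and 20 minutes layover in Ravensport → 5:19 AM UTC (Apr 4).
Add 10 hours and 2 minutes leg 4 → 3:21 PM UTC.
Singapore is UTC+8:00, so local arrival = 3:21 PM + 8:00 = 11:21 PM on Apr 4.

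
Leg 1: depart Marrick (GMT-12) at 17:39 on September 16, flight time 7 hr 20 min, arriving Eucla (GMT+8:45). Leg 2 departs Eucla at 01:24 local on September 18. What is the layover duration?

Convert departure to UTC: 17:39 + 12:00 = 05:39 UTC on Sep 17.
Add 7 hours 20 minutes flight time → 12:59 UTC.
Eucla is UTC+8:45, so local arrival = 12:59 + 8:45 = 21:44 on Sep 17.
Layover = 01:24 − 21:44 (+1 day) = 3 hours 40 minutes.

3 hours 40 minutes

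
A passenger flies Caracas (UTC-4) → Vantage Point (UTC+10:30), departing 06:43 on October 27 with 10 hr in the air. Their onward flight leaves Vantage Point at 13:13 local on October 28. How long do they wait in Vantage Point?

6 hours

Convert departure to UTC: 06:43 + 4:00 = 10:43 UTC on Oct 27.
Add 10 hours flight time → 20:43 UTC.
Vantage Point is UTC+10:30, so local arrival = 20:43 + 10:30 = 07:13 on Oct 28.
Layover = 13:13 − 07:13 = 6 hours.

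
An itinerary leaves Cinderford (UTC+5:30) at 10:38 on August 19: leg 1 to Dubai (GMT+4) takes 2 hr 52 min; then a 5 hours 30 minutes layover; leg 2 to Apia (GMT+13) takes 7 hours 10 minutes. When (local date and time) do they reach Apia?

09:40 on Aug 20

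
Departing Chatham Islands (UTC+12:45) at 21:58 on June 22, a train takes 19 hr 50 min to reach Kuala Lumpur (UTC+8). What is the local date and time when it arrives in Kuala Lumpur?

Convert departure to UTC: 21:58 − 12:45 = 09:13 UTC on Jun 22.
Add 19 hours and 50 minutes travel time → 05:03 UTC (Jun 23).
Kuala Lumpur is UTC+8:00, so local arrival = 05:03 + 8:00 = 13:03 on Jun 23.

13:03 on June 23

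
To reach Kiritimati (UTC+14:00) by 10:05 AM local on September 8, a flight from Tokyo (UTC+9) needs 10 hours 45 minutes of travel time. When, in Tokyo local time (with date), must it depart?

Target arrival in UTC: 10:05 AM − 14:00 = 8:05 PM on Sep 7.
Subtract 10 hours and 45 minutes → departure 9:20 AM UTC on Sep 7.
Tokyo is UTC+9:00: 9:20 AM + 9:00 = 6:20 PM on Sep 7.

6:20 PM on Sep 7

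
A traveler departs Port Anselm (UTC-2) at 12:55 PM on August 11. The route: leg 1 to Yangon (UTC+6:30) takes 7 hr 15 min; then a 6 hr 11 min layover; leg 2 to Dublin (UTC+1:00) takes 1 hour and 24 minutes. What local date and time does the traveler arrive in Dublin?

Convert departure to UTC: 12:55 PM + 2:00 = 2:55 PM UTC on Aug 11.
Add 7 hours and 15 minutes leg 1 → 10:10 PM UTC.
Add 6 hours 11 minutes layover in Yangon → 4:21 AM UTC (Aug 12).
Add 1 hour and 24 minutes leg 2 → 5:45 AM UTC.
Dublin is UTC+1:00, so local arrival = 5:45 AM + 1:00 = 6:45 AM on Aug 12.

6:45 AM on Aug 12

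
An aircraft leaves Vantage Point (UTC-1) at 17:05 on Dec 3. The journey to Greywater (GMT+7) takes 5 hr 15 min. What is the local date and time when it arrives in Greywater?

Convert departure to UTC: 17:05 + 1:00 = 18:05 UTC on Dec 3.
Add 5 hours and 15 minutes travel time → 23:20 UTC.
Greywater is UTC+7:00, so local arrival = 23:20 + 7:00 = 06:20 on Dec 4.

06:20 on Dec 4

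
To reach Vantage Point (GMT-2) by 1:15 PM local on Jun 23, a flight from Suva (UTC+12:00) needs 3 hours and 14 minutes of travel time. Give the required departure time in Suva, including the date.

12:01 AM on June 24

Target arrival in UTC: 1:15 PM + 2:00 = 3:15 PM on Jun 23.
Subtract 3 hours and 14 minutes → departure 12:01 PM UTC on Jun 23.
Suva is UTC+12:00: 12:01 PM + 12:00 = 12:01 AM on Jun 24.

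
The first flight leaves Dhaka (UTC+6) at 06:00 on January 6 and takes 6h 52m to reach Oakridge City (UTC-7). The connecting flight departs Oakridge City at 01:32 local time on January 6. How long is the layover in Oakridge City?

Convert departure to UTC: 06:00 − 6:00 = 00:00 UTC on Jan 6.
Add 6 hours 52 minutes flight time → 06:52 UTC.
Oakridge City is UTC−7:00, so local arrival = 06:52 − 7:00 = 23:52 on Jan 5.
Layover = 01:32 − 23:52 (+1 day) = 1 hour 40 minutes.

1 hour 40 minutes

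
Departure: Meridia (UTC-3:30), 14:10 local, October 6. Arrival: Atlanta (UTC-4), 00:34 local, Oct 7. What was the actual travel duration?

Atlanta is 0:30 behind Meridia.
Clock-face elapsed time (ignoring zones) is 10 hours 24 minutes.
Actual elapsed = 10 hours 24 minutes + 0:30 = 10 hours 54 minutes.

10 hours 54 minutes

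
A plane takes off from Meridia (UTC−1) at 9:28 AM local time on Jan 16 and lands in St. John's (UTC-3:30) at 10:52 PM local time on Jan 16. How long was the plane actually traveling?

Departure in UTC: 9:28 AM + 1:00 = 10:28 AM on Jan 16.
Arrival in UTC: 10:52 PM + 3:30 = 2:22 AM on Jan 17.
Elapsed = 2:22 AM − 10:28 AM (+1 day) = 15 hours 54 minutes.

15 hours 54 minutes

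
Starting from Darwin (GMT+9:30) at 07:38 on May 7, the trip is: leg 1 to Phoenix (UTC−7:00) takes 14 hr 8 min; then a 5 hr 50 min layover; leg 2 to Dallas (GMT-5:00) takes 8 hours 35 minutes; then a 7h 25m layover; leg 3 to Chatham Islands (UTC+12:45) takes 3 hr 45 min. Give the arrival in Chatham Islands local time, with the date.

02:36 on May 9

Convert departure to UTC: 07:38 − 9:30 = 22:08 UTC on May 6.
Add 14 hours and 8 minutes leg 1 → 12:16 UTC (May 7).
Add 5 hours and 50 minutes layover in Phoenix → 18:06 UTC.
Add 8 hours and 35 minutes leg 2 → 02:41 UTC (May 8).
Add 7 hours and 25 minutes layover in Dallas → 10:06 UTC.
Add 3 hours and 45 minutes leg 3 → 13:51 UTC.
Chatham Islands is UTC+12:45, so local arrival = 13:51 + 12:45 = 02:36 on May 9.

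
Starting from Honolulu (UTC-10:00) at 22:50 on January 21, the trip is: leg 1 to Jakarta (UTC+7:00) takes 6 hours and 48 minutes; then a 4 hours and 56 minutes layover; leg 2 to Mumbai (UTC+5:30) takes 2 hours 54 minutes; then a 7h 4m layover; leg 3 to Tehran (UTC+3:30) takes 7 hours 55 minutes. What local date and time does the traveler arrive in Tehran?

Convert departure to UTC: 22:50 + 10:00 = 08:50 UTC on Jan 22.
Add 6 hours 48 minutes leg 1 → 15:38 UTC.
Add 4 hours and 56 minutes layover in Jakarta → 20:34 UTC.
Add 2 hours and 54 minutes leg 2 → 23:28 UTC.
Add 7 hours 4 minutes layover in Mumbai → 06:32 UTC (Jan 23).
Add 7 hours 55 minutes leg 3 → 14:27 UTC.
Tehran is UTC+3:30, so local arrival = 14:27 + 3:30 = 17:57 on Jan 23.

17:57 on January 23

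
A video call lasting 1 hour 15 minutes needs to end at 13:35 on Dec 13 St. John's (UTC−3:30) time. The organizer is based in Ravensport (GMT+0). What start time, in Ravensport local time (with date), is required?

Target end time in UTC: 13:35 + 3:30 = 17:05 on Dec 13.
Subtract 1 hour 15 minutes → start 15:50 UTC on Dec 13.
Ravensport is UTC+0, so start is 15:50 on Dec 13.

15:50 on Dec 13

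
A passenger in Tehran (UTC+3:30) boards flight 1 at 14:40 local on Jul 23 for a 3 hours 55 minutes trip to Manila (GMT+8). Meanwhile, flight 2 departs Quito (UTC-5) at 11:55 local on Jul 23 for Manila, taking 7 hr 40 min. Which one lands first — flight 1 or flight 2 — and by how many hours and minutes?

Flight 1 in UTC: 14:40 − 3:30 = 11:10 on Jul 23.
+3 hours 55 minutes → arrive 15:05 UTC on Jul 23.
Flight 2 in UTC: 11:55 + 5:00 = 16:55 on Jul 23.
+7 hours and 40 minutes → arrive 00:35 UTC on Jul 24.
Flight 1 lands earlier by 9 hours 30 minutes.

the first, by 9 hours 30 minutes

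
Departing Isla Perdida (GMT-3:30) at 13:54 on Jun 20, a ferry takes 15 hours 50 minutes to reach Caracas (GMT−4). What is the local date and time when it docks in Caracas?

Convert departure to UTC: 13:54 + 3:30 = 17:24 UTC on Jun 20.
Add 15 hours and 50 minutes travel time → 09:14 UTC (Jun 21).
Caracas is UTC−4:00, so local arrival = 09:14 − 4:00 = 05:14 on Jun 21.

05:14 on June 21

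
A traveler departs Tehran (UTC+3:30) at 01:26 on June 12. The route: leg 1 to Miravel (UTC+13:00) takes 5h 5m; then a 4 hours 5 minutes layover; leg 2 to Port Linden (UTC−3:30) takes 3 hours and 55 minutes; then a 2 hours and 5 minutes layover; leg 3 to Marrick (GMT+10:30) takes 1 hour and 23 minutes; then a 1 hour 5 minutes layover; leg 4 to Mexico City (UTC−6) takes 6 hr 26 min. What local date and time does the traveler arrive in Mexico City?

Convert departure to UTC: 01:26 − 3:30 = 21:56 UTC on Jun 11.
Add 5 hours 5 minutes leg 1 → 03:01 UTC (Jun 12).
Add 4 hours 5 minutes layover in Miravel → 07:06 UTC.
Add 3 hours and 55 minutes leg 2 → 11:01 UTC.
Add 2 hours and 5 minutes layover in Port Linden → 13:06 UTC.
Add 1 hour and 23 minutes leg 3 → 14:29 UTC.
Add 1 hour and 5 minutes layover in Marrick → 15:34 UTC.
Add 6 hours 26 minutes leg 4 → 22:00 UTC.
Mexico City is UTC−6:00, so local arrival = 22:00 − 6:00 = 16:00 on Jun 12.

16:00 on June 12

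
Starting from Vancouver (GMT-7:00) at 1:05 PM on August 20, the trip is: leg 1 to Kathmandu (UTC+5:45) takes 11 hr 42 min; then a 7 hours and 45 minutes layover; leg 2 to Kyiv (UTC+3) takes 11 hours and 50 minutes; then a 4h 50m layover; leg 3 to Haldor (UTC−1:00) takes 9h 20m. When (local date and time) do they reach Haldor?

Convert departure to UTC: 1:05 PM + 7:00 = 8:05 PM UTC on Aug 20.
Add 11 hours and 42 minutes leg 1 → 7:47 AM UTC (Aug 21).
Add 7 hours 45 minutes layover in Kathmandu → 3:32 PM UTC.
Add 11 hours and 50 minutes leg 2 → 3:22 AM UTC (Aug 22).
Add 4 hours and 50 minutes layover in Kyiv → 8:12 AM UTC.
Add 9 hours 20 minutes leg 3 → 5:32 PM UTC.
Haldor is UTC−1:00, so local arrival = 5:32 PM − 1:00 = 4:32 PM on Aug 22.

4:32 PM on August 22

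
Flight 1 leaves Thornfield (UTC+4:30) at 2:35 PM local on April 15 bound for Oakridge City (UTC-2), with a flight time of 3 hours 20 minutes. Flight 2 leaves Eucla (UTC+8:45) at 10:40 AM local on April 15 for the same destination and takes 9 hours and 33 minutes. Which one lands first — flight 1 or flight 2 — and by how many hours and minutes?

the second, by 1 hour 57 minutes

Flight 1 in UTC: 2:35 PM − 4:30 = 10:05 AM on Apr 15.
+3 hours and 20 minutes → arrive 1:25 PM UTC on Apr 15.
Flight 2 in UTC: 10:40 AM − 8:45 = 1:55 AM on Apr 15.
+9 hours 33 minutes → arrive 11:28 AM UTC on Apr 15.
Flight 2 lands earlier by 1 hour 57 minutes.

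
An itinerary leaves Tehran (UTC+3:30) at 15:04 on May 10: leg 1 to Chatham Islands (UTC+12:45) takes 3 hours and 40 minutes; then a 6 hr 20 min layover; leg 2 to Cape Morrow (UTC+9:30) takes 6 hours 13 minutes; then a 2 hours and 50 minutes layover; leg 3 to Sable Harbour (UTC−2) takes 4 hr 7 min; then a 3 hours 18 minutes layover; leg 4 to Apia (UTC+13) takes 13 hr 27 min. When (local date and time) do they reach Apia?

16:29 on May 12

Convert departure to UTC: 15:04 − 3:30 = 11:34 UTC on May 10.
Add 3 hours and 40 minutes leg 1 → 15:14 UTC.
Add 6 hours 20 minutes layover in Chatham Islands → 21:34 UTC.
Add 6 hours and 13 minutes leg 2 → 03:47 UTC (May 11).
Add 2 hours 50 minutes layover in Cape Morrow → 06:37 UTC.
Add 4 hours and 7 minutes leg 3 → 10:44 UTC.
Add 3 hours 18 minutes layover in Sable Harbour → 14:02 UTC.
Add 13 hours 27 minutes leg 4 → 03:29 UTC (May 12).
Apia is UTC+13:00, so local arrival = 03:29 + 13:00 = 16:29 on May 12.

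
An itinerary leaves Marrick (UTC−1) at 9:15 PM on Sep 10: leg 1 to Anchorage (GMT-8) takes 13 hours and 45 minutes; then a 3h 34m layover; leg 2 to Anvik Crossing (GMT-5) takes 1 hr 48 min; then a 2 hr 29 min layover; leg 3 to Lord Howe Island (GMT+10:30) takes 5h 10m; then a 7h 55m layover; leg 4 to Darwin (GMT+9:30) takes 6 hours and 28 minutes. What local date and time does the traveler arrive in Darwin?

Convert departure to UTC: 9:15 PM + 1:00 = 10:15 PM UTC on Sep 10.
Add 13 hours 45 minutes leg 1 → 12:00 PM UTC (Sep 11).
Add 3 hours 34 minutes layover in Anchorage → 3:34 PM UTC.
Add 1 hour and 48 minutes leg 2 → 5:22 PM UTC.
Add 2 hours and 29 minutes layover in Anvik Crossing → 7:51 PM UTC.
Add 5 hours 10 minutes leg 3 → 1:01 AM UTC (Sep 12).
Add 7 hours 55 minutes layover in Lord Howe Island → 8:56 AM UTC.
Add 6 hours and 28 minutes leg 4 → 3:24 PM UTC.
Darwin is UTC+9:30, so local arrival = 3:24 PM + 9:30 = 12:54 AM on Sep 13.

12:54 AM on September 13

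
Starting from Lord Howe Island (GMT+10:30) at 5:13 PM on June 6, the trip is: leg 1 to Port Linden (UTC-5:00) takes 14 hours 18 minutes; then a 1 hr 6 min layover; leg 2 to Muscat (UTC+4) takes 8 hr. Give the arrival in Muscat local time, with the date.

Convert departure to UTC: 5:13 PM − 10:30 = 6:43 AM UTC on Jun 6.
Add 14 hours and 18 minutes leg 1 → 9:01 PM UTC.
Add 1 hour 6 minutes layover in Port Linden → 10:07 PM UTC.
Add 8 hours leg 2 → 6:07 AM UTC (Jun 7).
Muscat is UTC+4:00, so local arrival = 6:07 AM + 4:00 = 10:07 AM on Jun 7.

10:07 AM on Jun 7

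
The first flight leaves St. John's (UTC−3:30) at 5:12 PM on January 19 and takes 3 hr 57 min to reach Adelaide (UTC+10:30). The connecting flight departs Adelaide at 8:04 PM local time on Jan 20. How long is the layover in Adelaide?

Convert departure to UTC: 5:12 PM + 3:30 = 8:42 PM UTC on Jan 19.
Add 3 hours 57 minutes flight time → 12:39 AM UTC (Jan 20).
Adelaide is UTC+10:30, so local arrival = 12:39 AM + 10:30 = 11:09 AM on Jan 20.
Layover = 8:04 PM − 11:09 AM = 8 hours 55 minutes.

8 hours 55 minutes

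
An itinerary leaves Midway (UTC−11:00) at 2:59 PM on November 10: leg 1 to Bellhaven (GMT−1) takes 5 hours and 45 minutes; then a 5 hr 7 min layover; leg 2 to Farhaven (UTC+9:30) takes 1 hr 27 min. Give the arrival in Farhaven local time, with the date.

11:48 PM on November 11

Convert departure to UTC: 2:59 PM + 11:00 = 1:59 AM UTC on Nov 11.
Add 5 hours and 45 minutes leg 1 → 7:44 AM UTC.
Add 5 hours 7 minutes layover in Bellhaven → 12:51 PM UTC.
Add 1 hour 27 minutes leg 2 → 2:18 PM UTC.
Farhaven is UTC+9:30, so local arrival = 2:18 PM + 9:30 = 11:48 PM on Nov 11.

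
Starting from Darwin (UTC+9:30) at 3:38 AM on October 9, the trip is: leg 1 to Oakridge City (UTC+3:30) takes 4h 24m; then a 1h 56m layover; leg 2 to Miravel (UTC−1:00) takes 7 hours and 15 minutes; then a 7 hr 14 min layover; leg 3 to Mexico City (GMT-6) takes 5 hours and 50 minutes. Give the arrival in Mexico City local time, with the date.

2:47 PM on Oct 9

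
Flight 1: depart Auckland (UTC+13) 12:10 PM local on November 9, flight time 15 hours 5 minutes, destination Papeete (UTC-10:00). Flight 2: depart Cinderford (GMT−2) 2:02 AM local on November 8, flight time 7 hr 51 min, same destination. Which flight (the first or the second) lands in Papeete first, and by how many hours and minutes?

Flight 1 in UTC: 12:10 PM − 13:00 = 11:10 PM on Nov 8.
+15 hours and 5 minutes → arrive 2:15 PM UTC on Nov 9.
Flight 2 in UTC: 2:02 AM + 2:00 = 4:02 AM on Nov 8.
+7 hours 51 minutes → arrive 11:53 AM UTC on Nov 8.
Flight 2 lands earlier by 26 hours 22 minutes.

the second, by 26 hours 22 minutes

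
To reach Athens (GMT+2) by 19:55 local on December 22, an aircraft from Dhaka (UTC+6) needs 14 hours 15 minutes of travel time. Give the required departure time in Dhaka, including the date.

Target arrival in UTC: 19:55 − 2:00 = 17:55 on Dec 22.
Subtract 14 hours and 15 minutes → departure 03:40 UTC on Dec 22.
Dhaka is UTC+6:00: 03:40 + 6:00 = 09:40 on Dec 22.

09:40 on December 22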